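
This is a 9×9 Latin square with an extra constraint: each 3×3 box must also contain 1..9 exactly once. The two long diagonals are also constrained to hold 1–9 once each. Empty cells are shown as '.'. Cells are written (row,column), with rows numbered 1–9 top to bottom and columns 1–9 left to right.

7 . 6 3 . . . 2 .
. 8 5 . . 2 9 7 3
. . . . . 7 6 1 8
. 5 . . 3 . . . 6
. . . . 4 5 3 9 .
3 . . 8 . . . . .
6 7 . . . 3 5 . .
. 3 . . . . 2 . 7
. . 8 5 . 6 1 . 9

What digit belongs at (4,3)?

(1,7) = 4: row 1 has {2,3,6,7}; col 7 has {1,2,3,5,6,9}; box has {1,2,3,6,7,8,9} → only 4 remains.
(1,9) = 5: row 1 has {2,3,4,6,7}; col 9 has {3,6,7,8,9}; box has {1,2,3,4,6,7,8,9}; anti-diagonal has {3,4,6,7,8} → only 5 remains.
(6,6) = 1: row 6 has {3,8}; col 6 has {2,3,5,6,7}; box has {3,4,5,8}; main diagonal has {4,5,7,8,9} → only 1 remains.
(6,7) = 7: row 6 has {1,3,8}; col 7 has {1,2,3,4,5,6,9}; box has {3,6,9} → only 7 remains.
(7,9) = 4: row 7 has {3,5,6,7}; col 9 has {3,5,6,7,8,9}; box has {1,2,5,7,9} → only 4 remains.
(8,8) = 6: row 8 has {2,3,7}; col 8 has {1,2,7,9}; box has {1,2,4,5,7,9}; main diagonal has {1,4,5,7,8,9} → only 6 remains.
(9,1) = 2: row 9 has {1,5,6,8,9}; col 1 has {3,6,7}; box has {3,6,7,8}; anti-diagonal has {3,4,5,6,7,8} → only 2 remains.
(9,2) = 4: row 9 has {1,2,5,6,8,9}; col 2 has {3,5,7,8}; box has {2,3,6,7,8} → only 4 remains.
(9,5) = 7: row 9 has {1,2,4,5,6,8,9}; col 5 has {3,4}; box has {3,5,6} → only 7 remains.
(9,8) = 3: row 9 has {1,2,4,5,6,7,8,9}; col 8 has {1,2,6,7,9}; box has {1,2,4,5,6,7,9} → only 3 remains.
(4,4) = 2: row 4 has {3,5,6}; col 4 has {3,5,8}; box has {1,3,4,5,8}; main diagonal has {1,4,5,6,7,8,9} → only 2 remains.
(4,6) = 9: row 4 has {2,3,5,6}; col 6 has {1,2,3,5,6,7}; box has {1,2,3,4,5,8}; anti-diagonal has {2,3,4,5,6,7,8} → only 9 remains.
(4,7) = 8: row 4 has {2,3,5,6,9}; col 7 has {1,2,3,4,5,6,7,9}; box has {3,6,7,9} → only 8 remains.
(4,8) = 4: row 4 has {2,3,5,6,8,9}; col 8 has {1,2,3,6,7,9}; box has {3,6,7,8,9} → only 4 remains.
(6,5) = 6: row 6 has {1,3,7,8}; col 5 has {3,4,7}; box has {1,2,3,4,5,8,9} → only 6 remains.
(6,8) = 5: row 6 has {1,3,6,7,8}; col 8 has {1,2,3,4,6,7,9}; box has {3,4,6,7,8,9} → only 5 remains.
(6,9) = 2: row 6 has {1,3,5,6,7,8}; col 9 has {3,4,5,6,7,8,9}; box has {3,4,5,6,7,8,9} → only 2 remains.
(7,3) = 1: row 7 has {3,4,5,6,7}; col 3 has {5,6,8}; box has {2,3,4,6,7,8}; anti-diagonal has {2,3,4,5,6,7,8,9} → only 1 remains.
(7,4) = 9: row 7 has {1,3,4,5,6,7}; col 4 has {2,3,5,8}; box has {3,5,6,7} → only 9 remains.
(7,8) = 8: row 7 has {1,3,4,5,6,7,9}; col 8 has {1,2,3,4,5,6,7,9}; box has {1,2,3,4,5,6,7,9} → only 8 remains.
(8,3) = 9: row 8 has {2,3,6,7}; col 3 has {1,5,6,8}; box has {1,2,3,4,6,7,8} → only 9 remains.
(1,6) = 8: row 1 has {2,3,4,5,6,7}; col 6 has {1,2,3,5,6,7,9}; box has {2,3,7} → only 8 remains.
(2,5) = 1: row 2 has {2,3,5,7,8,9}; col 5 has {3,4,6,7}; box has {2,3,7,8} → only 1 remains.
(3,3) = 3: row 3 has {1,6,7,8}; col 3 has {1,5,6,8,9}; box has {5,6,7,8}; main diagonal has {1,2,4,5,6,7,8,9} → only 3 remains.
(3,4) = 4: row 3 has {1,3,6,7,8}; col 4 has {2,3,5,8,9}; box has {1,2,3,7,8} → only 4 remains.
(4,1) = 1: row 4 has {2,3,4,5,6,8,9}; col 1 has {2,3,6,7}; box has {3,5} → only 1 remains.
(4,3) = 7: row 4 has {1,2,3,4,5,6,8,9}; col 3 has {1,3,5,6,8,9}; box has {1,3,5} → only 7 remains.

7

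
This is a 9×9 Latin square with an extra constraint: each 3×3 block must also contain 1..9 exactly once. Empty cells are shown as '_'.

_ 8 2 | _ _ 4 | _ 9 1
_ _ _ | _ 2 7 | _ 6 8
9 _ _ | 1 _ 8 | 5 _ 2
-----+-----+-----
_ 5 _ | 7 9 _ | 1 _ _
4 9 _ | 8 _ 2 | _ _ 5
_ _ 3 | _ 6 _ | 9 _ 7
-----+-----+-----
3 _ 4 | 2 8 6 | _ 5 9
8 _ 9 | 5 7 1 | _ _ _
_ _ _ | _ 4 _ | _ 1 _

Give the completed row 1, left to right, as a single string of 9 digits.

R3C5 = 3: row 3 has {1,2,5,8,9}; col 5 has {2,4,6,7,8,9}; box has {1,2,4,7,8} → only 3 remains.
R4C6 = 3: row 4 has {1,5,7,9}; col 6 has {1,2,4,6,7,8}; box has {2,6,7,8,9} → only 3 remains.
R5C5 = 1: row 5 has {2,4,5,8,9}; col 5 has {2,3,4,6,7,8,9}; box has {2,3,6,7,8,9} → only 1 remains.
R5C8 = 3: row 5 has {1,2,4,5,8,9}; col 8 has {1,5,6,9}; box has {1,5,7,9} → only 3 remains.
R6C4 = 4: row 6 has {3,6,7,9}; col 4 has {1,2,5,7,8}; box has {1,2,3,6,7,8,9} → only 4 remains.
R6C6 = 5: row 6 has {3,4,6,7,9}; col 6 has {1,2,3,4,6,7,8}; box has {1,2,3,4,6,7,8,9} → only 5 remains.
R7C7 = 7: row 7 has {2,3,4,5,6,8,9}; col 7 has {1,5,9}; box has {1,5,9} → only 7 remains.
R9C6 = 9: row 9 has {1,4}; col 6 has {1,2,3,4,5,6,7,8}; box has {1,2,4,5,6,7,8} → only 9 remains.
R1C4 = 6: row 1 has {1,2,4,8,9}; col 4 has {1,2,4,5,7,8}; box has {1,2,3,4,7,8} → only 6 remains.
R1C5 = 5: row 1 has {1,2,4,6,8,9}; col 5 has {1,2,3,4,6,7,8,9}; box has {1,2,3,4,6,7,8} → only 5 remains.
R1C7 = 3: row 1 has {1,2,4,5,6,8,9}; col 7 has {1,5,7,9}; box has {1,2,5,6,8,9} → only 3 remains.
R2C4 = 9: row 2 has {2,6,7,8}; col 4 has {1,2,4,5,6,7,8}; box has {1,2,3,4,5,6,7,8} → only 9 remains.
R2C7 = 4: row 2 has {2,6,7,8,9}; col 7 has {1,3,5,7,9}; box has {1,2,3,5,6,8,9} → only 4 remains.
R3C8 = 7: row 3 has {1,2,3,5,8,9}; col 8 has {1,3,5,6,9}; box has {1,2,3,4,5,6,8,9} → only 7 remains.
R5C7 = 6: row 5 has {1,2,3,4,5,8,9}; col 7 has {1,3,4,5,7,9}; box has {1,3,5,7,9} → only 6 remains.
R7C2 = 1: row 7 has {2,3,4,5,6,7,8,9}; col 2 has {5,8,9}; box has {3,4,8,9} → only 1 remains.
R8C7 = 2: row 8 has {1,5,7,8,9}; col 7 has {1,3,4,5,6,7,9}; box has {1,5,7,9} → only 2 remains.
R8C8 = 4: row 8 has {1,2,5,7,8,9}; col 8 has {1,3,5,6,7,9}; box has {1,2,5,7,9} → only 4 remains.
R9C4 = 3: row 9 has {1,4,9}; col 4 has {1,2,4,5,6,7,8,9}; box has {1,2,4,5,6,7,8,9} → only 3 remains.
R9C7 = 8: row 9 has {1,3,4,9}; col 7 has {1,2,3,4,5,6,7,9}; box has {1,2,4,5,7,9} → only 8 remains.
R9C9 = 6: row 9 has {1,3,4,8,9}; col 9 has {1,2,5,7,8,9}; box has {1,2,4,5,7,8,9} → only 6 remains.
R1C1 = 7: row 1 has {1,2,3,4,5,6,8,9}; col 1 has {3,4,8,9}; box has {2,8,9} → only 7 remains.

782654391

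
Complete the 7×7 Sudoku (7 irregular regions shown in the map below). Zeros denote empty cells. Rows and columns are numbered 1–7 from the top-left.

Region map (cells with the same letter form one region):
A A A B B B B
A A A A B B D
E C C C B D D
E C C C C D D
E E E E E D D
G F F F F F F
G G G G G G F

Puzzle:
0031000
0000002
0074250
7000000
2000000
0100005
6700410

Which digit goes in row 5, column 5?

6

row 6, column 1 = 3 (sole candidate).
row 7, column 7 = 3 (sole candidate).
row 3, column 1 = 1 (sole candidate).
row 3, column 7 = 6 (sole candidate).
row 3, column 2 = 3 (sole candidate).
row 1, column 2 = 2 (hidden single in row 1).
row 2, column 3 = 1 (hidden single in row 2).
row 4, column 6 = 3 (hidden single in row 4).
row 2, column 5 = 3 (hidden single in row 2).
row 4, column 7 = 4 (hidden single in row 4).
row 1, column 7 = 7 (sole candidate).
row 5, column 6 = 7 (sole candidate).
row 5, column 7 = 1 (sole candidate).
row 2, column 4 = 7 (hidden single in row 2).
row 4, column 5 = 1 (hidden single in row 4).
row 5, column 4 = 3 (hidden single in row 5).
row 6, column 5 = 7 (hidden single in row 6).
row 6, column 6 = 2 (hidden single in column 6).
row 6, column 4 = 6 (sole candidate).
row 6, column 3 = 4 (sole candidate).
row 5, column 2 = 4 (hidden single in row 5).
row 2, column 2 = 6 (hidden single in region A).
row 2, column 6 = 4 (sole candidate).
row 4, column 2 = 5 (sole candidate).
row 4, column 4 = 2 (sole candidate).
row 7, column 4 = 5 (sole candidate).
row 1, column 6 = 6 (sole candidate).
row 2, column 1 = 5 (sole candidate).
row 4, column 3 = 6 (sole candidate).
row 5, column 3 = 5 (sole candidate).
row 5, column 5 = 6: row 5 has {1,2,3,4,5,7}; col 5 has {1,2,3,4,7}; region has {1,2,3,4,5,7} → only 6 remains.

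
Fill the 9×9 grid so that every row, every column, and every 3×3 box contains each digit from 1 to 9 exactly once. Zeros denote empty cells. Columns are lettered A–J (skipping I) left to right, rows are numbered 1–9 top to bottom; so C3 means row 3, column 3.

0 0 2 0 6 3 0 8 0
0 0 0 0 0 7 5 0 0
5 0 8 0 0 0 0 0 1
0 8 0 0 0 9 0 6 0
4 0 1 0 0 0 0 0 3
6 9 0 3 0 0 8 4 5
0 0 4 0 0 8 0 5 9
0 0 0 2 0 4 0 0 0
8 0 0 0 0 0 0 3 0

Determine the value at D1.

5

F3 = 2 (sole candidate).
C6 = 7 (sole candidate).
F6 = 1 (sole candidate).
E6 = 2 (sole candidate).
D1 = 5: in row 1, 5 can only go here (every other open cell in that row sees a 5).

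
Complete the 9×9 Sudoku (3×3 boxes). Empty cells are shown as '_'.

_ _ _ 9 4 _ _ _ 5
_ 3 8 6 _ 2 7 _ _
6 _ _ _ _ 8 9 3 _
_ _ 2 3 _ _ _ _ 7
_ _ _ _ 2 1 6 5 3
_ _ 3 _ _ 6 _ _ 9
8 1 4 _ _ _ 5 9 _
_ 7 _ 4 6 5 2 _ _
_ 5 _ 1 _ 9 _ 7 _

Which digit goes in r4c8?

r1c2 = 2: row 1 has {4,5,9}; col 2 has {1,3,5,7}; box has {3,6,8} → only 2 remains.
r3c2 = 4: row 3 has {3,6,8,9}; col 2 has {1,2,3,5,7}; box has {2,3,6,8} → only 4 remains.
r4c6 = 4: row 4 has {2,3,7}; col 6 has {1,2,5,6,8,9}; box has {1,2,3,6} → only 4 remains.
r6c2 = 8: row 6 has {3,6,9}; col 2 has {1,2,3,4,5,7}; box has {2,3} → only 8 remains.
r7c9 = 6: row 7 has {1,4,5,8,9}; col 9 has {3,5,7,9}; box has {2,5,7,9} → only 6 remains.
r8c3 = 9: row 8 has {2,4,5,6,7}; col 3 has {2,3,4,8}; box has {1,4,5,7,8} → only 9 remains.
r9c3 = 6: row 9 has {1,5,7,9}; col 3 has {2,3,4,8,9}; box has {1,4,5,7,8,9} → only 6 remains.
r5c2 = 9: row 5 has {1,2,3,5,6}; col 2 has {1,2,3,4,5,7,8}; box has {2,3,8} → only 9 remains.
r5c3 = 7: row 5 has {1,2,3,5,6,9}; col 3 has {2,3,4,6,8,9}; box has {2,3,8,9} → only 7 remains.
r5c4 = 8: row 5 has {1,2,3,5,6,7,9}; col 4 has {1,3,4,6,9}; box has {1,2,3,4,6} → only 8 remains.
r8c1 = 3: row 8 has {2,4,5,6,7,9}; col 1 has {6,8}; box has {1,4,5,6,7,8,9} → only 3 remains.
r9c1 = 2: row 9 has {1,5,6,7,9}; col 1 has {3,6,8}; box has {1,3,4,5,6,7,8,9} → only 2 remains.
r1c3 = 1: row 1 has {2,4,5,9}; col 3 has {2,3,4,6,7,8,9}; box has {2,3,4,6,8} → only 1 remains.
r1c7 = 8: row 1 has {1,2,4,5,9}; col 7 has {2,5,6,7,9}; box has {3,5,7,9} → only 8 remains.
r1c8 = 6: row 1 has {1,2,4,5,8,9}; col 8 has {3,5,7,9}; box has {3,5,7,8,9} → only 6 remains.
r3c3 = 5: row 3 has {3,4,6,8,9}; col 3 has {1,2,3,4,6,7,8,9}; box has {1,2,3,4,6,8} → only 5 remains.
r3c4 = 7: row 3 has {3,4,5,6,8,9}; col 4 has {1,3,4,6,8,9}; box has {2,4,6,8,9} → only 7 remains.
r3c5 = 1: row 3 has {3,4,5,6,7,8,9}; col 5 has {2,4,6}; box has {2,4,6,7,8,9} → only 1 remains.
r3c9 = 2: row 3 has {1,3,4,5,6,7,8,9}; col 9 has {3,5,6,7,9}; box has {3,5,6,7,8,9} → only 2 remains.
r4c2 = 6: row 4 has {2,3,4,7}; col 2 has {1,2,3,4,5,7,8,9}; box has {2,3,7,8,9} → only 6 remains.
r4c7 = 1: row 4 has {2,3,4,6,7}; col 7 has {2,5,6,7,8,9}; box has {3,5,6,7,9} → only 1 remains.
r4c8 = 8: row 4 has {1,2,3,4,6,7}; col 8 has {3,5,6,7,9}; box has {1,3,5,6,7,9} → only 8 remains.

8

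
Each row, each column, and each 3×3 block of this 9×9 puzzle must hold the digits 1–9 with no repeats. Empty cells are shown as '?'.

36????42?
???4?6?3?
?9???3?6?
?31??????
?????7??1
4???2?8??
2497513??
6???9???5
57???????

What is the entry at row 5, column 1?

9

row 6, column 2 = 5 (sole candidate).
row 6, column 6 = 9 (sole candidate).
row 6, column 8 = 7 (sole candidate).
row 7, column 8 = 8 (sole candidate).
row 7, column 9 = 6 (sole candidate).
row 6, column 3 = 6 (sole candidate).
row 6, column 9 = 3 (sole candidate).
row 6, column 4 = 1 (sole candidate).
row 1, column 5 = 1 (hidden single in row 1).
row 3, column 3 = 4 (hidden single in row 3).
row 3, column 4 = 2 (hidden single in row 3).
row 3, column 7 = 5 (hidden single in row 3).
row 2, column 3 = 5 (hidden single in row 2).
row 2, column 2 = 2 (hidden single in row 2).
row 5, column 2 = 8 (sole candidate).
row 5, column 3 = 2 (sole candidate).
row 8, column 2 = 1 (sole candidate).
row 8, column 8 = 4 (sole candidate).
row 5, column 1 = 9: row 5 has {1,2,7,8}; col 1 has {2,3,4,5,6}; box has {1,2,3,4,5,6,8} → only 9 remains.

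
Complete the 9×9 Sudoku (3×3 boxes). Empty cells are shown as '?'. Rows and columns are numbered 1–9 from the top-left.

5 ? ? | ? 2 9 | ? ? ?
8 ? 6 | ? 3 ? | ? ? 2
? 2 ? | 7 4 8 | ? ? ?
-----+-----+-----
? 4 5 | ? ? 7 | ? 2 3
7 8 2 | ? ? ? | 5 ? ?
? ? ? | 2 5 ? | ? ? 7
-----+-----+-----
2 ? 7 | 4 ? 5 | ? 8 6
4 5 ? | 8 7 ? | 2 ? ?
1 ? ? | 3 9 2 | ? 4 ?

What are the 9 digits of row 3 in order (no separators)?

r2c6 = 1: row 2 has {2,3,6,8}; col 6 has {2,5,7,8,9}; box has {2,3,4,7,8,9} → only 1 remains.
r7c5 = 1: row 7 has {2,4,5,6,7,8}; col 5 has {2,3,4,5,7,9}; box has {2,3,4,5,7,8,9} → only 1 remains.
r8c6 = 6: row 8 has {2,4,5,7,8}; col 6 has {1,2,5,7,8,9}; box has {1,2,3,4,5,7,8,9} → only 6 remains.
r9c2 = 6: row 9 has {1,2,3,4,9}; col 2 has {2,4,5,8}; box has {1,2,4,5,7} → only 6 remains.
r9c3 = 8: row 9 has {1,2,3,4,6,9}; col 3 has {2,5,6,7}; box has {1,2,4,5,6,7} → only 8 remains.
r9c7 = 7: row 9 has {1,2,3,4,6,8,9}; col 7 has {2,5}; box has {2,4,6,8} → only 7 remains.
r9c9 = 5: row 9 has {1,2,3,4,6,7,8,9}; col 9 has {2,3,6,7}; box has {2,4,6,7,8} → only 5 remains.
r1c4 = 6: row 1 has {2,5,9}; col 4 has {2,3,4,7,8}; box has {1,2,3,4,7,8,9} → only 6 remains.
r2c4 = 5: row 2 has {1,2,3,6,8}; col 4 has {2,3,4,6,7,8}; box has {1,2,3,4,6,7,8,9} → only 5 remains.
r5c5 = 6: row 5 has {2,5,7,8}; col 5 has {1,2,3,4,5,7,9}; box has {2,5,7} → only 6 remains.
r4c5 = 8: row 4 has {2,3,4,5,7}; col 5 has {1,2,3,4,5,6,7,9}; box has {2,5,6,7} → only 8 remains.
r2c7 = 4: in row 2, 4 can only go here (every other open cell in that row sees a 4).
r1c3 = 4: in row 1, 4 can only go here (every other open cell in that row sees a 4).
r3c8 = 5: in row 3, 5 can only go here (every other open cell in that row sees a 5).
r3c7 = 6: in row 3, 6 can only go here (every other open cell in that row sees a 6).
r4c1 = 6: in row 4, 6 can only go here (every other open cell in that row sees a 6).
r5c6 = 3: in row 5, 3 can only go here (every other open cell in that row sees a 3).
r6c6 = 4: row 6 has {2,5,7}; col 6 has {1,2,3,5,6,7,8,9}; box has {2,3,5,6,7,8} → only 4 remains.
r5c9 = 4: in row 5, 4 can only go here (every other open cell in that row sees a 4).
r6c8 = 6: in row 6, 6 can only go here (every other open cell in that row sees a 6).
r6c7 = 8: in row 6, 8 can only go here (every other open cell in that row sees an 8).
r1c9 = 8: in row 1, 8 can only go here (every other open cell in that row sees an 8).
Singles propagation stalls; r3c1 is still open with candidates {3,9}.
  Try r3c1 = 9: this forces r2c2=7, r2c8=9, r3c9=1, r5c8=1; then row 8 has no cell left for 1 — contradiction.
So r3c1 = 3.
r6c1 = 9 (sole candidate).
Singles propagation stalls; r3c3 is still open with candidates {1,9}.
  Try r3c3 = 9: this forces r2c2=7, r2c8=9, r3c9=1, r5c8=1; then row 8 has no cell left for 1 — contradiction.
So r3c3 = 1.
r1c2 = 7 (sole candidate).
r2c2 = 9 (sole candidate).
r2c8 = 7 (sole candidate).
r3c9 = 9: row 3 has {1,2,3,4,5,6,7,8}; col 9 has {2,3,4,5,6,7,8}; box has {2,4,5,6,7,8} → only 9 remains.

321748659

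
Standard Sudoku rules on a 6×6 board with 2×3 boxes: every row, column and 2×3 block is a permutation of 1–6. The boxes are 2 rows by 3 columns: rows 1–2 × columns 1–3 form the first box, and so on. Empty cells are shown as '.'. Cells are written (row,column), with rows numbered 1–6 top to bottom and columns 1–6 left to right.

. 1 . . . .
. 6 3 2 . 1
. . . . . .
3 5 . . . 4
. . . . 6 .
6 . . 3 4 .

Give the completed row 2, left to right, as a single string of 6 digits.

(2,5) = 5: row 2 has {1,2,3,6}; col 5 has {4,6}; box has {1,2} → only 5 remains.
(6,2) = 2 (sole candidate).
(6,6) = 5 (sole candidate).
(1,5) = 3 (sole candidate).
(1,6) = 6 (sole candidate).
(2,1) = 4: row 2 has {1,2,3,5,6}; col 1 has {3,6}; box has {1,3,6} → only 4 remains.

463251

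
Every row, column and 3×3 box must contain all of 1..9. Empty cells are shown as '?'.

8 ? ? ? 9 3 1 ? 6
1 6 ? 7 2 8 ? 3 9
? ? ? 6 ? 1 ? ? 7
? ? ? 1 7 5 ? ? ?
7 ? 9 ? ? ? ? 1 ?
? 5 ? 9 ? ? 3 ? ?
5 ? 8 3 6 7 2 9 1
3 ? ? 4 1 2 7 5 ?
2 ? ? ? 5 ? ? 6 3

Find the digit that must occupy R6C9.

R1C4 = 5: row 1 has {1,3,6,8,9}; col 4 has {1,3,4,6,7,9}; box has {1,2,3,6,7,8,9} → only 5 remains.
R3C5 = 4: row 3 has {1,6,7}; col 5 has {1,2,5,6,7,9}; box has {1,2,3,5,6,7,8,9} → only 4 remains.
R6C5 = 8: row 6 has {3,5,9}; col 5 has {1,2,4,5,6,7,9}; box has {1,5,7,9} → only 8 remains.
R7C2 = 4: row 7 has {1,2,3,5,6,7,8,9}; col 2 has {5,6}; box has {2,3,5,8} → only 4 remains.
R8C2 = 9: row 8 has {1,2,3,4,5,7}; col 2 has {4,5,6}; box has {2,3,4,5,8} → only 9 remains.
R8C3 = 6: row 8 has {1,2,3,4,5,7,9}; col 3 has {8,9}; box has {2,3,4,5,8,9} → only 6 remains.
R8C9 = 8: row 8 has {1,2,3,4,5,6,7,9}; col 9 has {1,3,6,7,9}; box has {1,2,3,5,6,7,9} → only 8 remains.
R9C4 = 8: row 9 has {2,3,5,6}; col 4 has {1,3,4,5,6,7,9}; box has {1,2,3,4,5,6,7} → only 8 remains.
R9C6 = 9: row 9 has {2,3,5,6,8}; col 6 has {1,2,3,5,7,8}; box has {1,2,3,4,5,6,7,8} → only 9 remains.
R9C7 = 4: row 9 has {2,3,5,6,8,9}; col 7 has {1,2,3,7}; box has {1,2,3,5,6,7,8,9} → only 4 remains.
R2C7 = 5: row 2 has {1,2,3,6,7,8,9}; col 7 has {1,2,3,4,7}; box has {1,3,6,7,9} → only 5 remains.
R3C1 = 9: row 3 has {1,4,6,7}; col 1 has {1,2,3,5,7,8}; box has {1,6,8} → only 9 remains.
R3C7 = 8: row 3 has {1,4,6,7,9}; col 7 has {1,2,3,4,5,7}; box has {1,3,5,6,7,9} → only 8 remains.
R3C8 = 2: row 3 has {1,4,6,7,8,9}; col 8 has {1,3,5,6,9}; box has {1,3,5,6,7,8,9} → only 2 remains.
R5C4 = 2: row 5 has {1,7,9}; col 4 has {1,3,4,5,6,7,8,9}; box has {1,5,7,8,9} → only 2 remains.
R5C5 = 3: row 5 has {1,2,7,9}; col 5 has {1,2,4,5,6,7,8,9}; box has {1,2,5,7,8,9} → only 3 remains.
R5C7 = 6: row 5 has {1,2,3,7,9}; col 7 has {1,2,3,4,5,7,8}; box has {1,3} → only 6 remains.
R1C8 = 4: row 1 has {1,3,5,6,8,9}; col 8 has {1,2,3,5,6,9}; box has {1,2,3,5,6,7,8,9} → only 4 remains.
R2C3 = 4: row 2 has {1,2,3,5,6,7,8,9}; col 3 has {6,8,9}; box has {1,6,8,9} → only 4 remains.
R3C2 = 3: row 3 has {1,2,4,6,7,8,9}; col 2 has {4,5,6,9}; box has {1,4,6,8,9} → only 3 remains.
R3C3 = 5: row 3 has {1,2,3,4,6,7,8,9}; col 3 has {4,6,8,9}; box has {1,3,4,6,8,9} → only 5 remains.
R4C7 = 9: row 4 has {1,5,7}; col 7 has {1,2,3,4,5,6,7,8}; box has {1,3,6} → only 9 remains.
R4C8 = 8: row 4 has {1,5,7,9}; col 8 has {1,2,3,4,5,6,9}; box has {1,3,6,9} → only 8 remains.
R5C2 = 8: row 5 has {1,2,3,6,7,9}; col 2 has {3,4,5,6,9}; box has {5,7,9} → only 8 remains.
R5C6 = 4: row 5 has {1,2,3,6,7,8,9}; col 6 has {1,2,3,5,7,8,9}; box has {1,2,3,5,7,8,9} → only 4 remains.
R5C9 = 5: row 5 has {1,2,3,4,6,7,8,9}; col 9 has {1,3,6,7,8,9}; box has {1,3,6,8,9} → only 5 remains.
R6C6 = 6: row 6 has {3,5,8,9}; col 6 has {1,2,3,4,5,7,8,9}; box has {1,2,3,4,5,7,8,9} → only 6 remains.
R6C8 = 7: row 6 has {3,5,6,8,9}; col 8 has {1,2,3,4,5,6,8,9}; box has {1,3,5,6,8,9} → only 7 remains.
R4C2 = 2: row 4 has {1,5,7,8,9}; col 2 has {3,4,5,6,8,9}; box has {5,7,8,9} → only 2 remains.
R4C3 = 3: row 4 has {1,2,5,7,8,9}; col 3 has {4,5,6,8,9}; box has {2,5,7,8,9} → only 3 remains.
R4C9 = 4: row 4 has {1,2,3,5,7,8,9}; col 9 has {1,3,5,6,7,8,9}; box has {1,3,5,6,7,8,9} → only 4 remains.
R6C1 = 4: row 6 has {3,5,6,7,8,9}; col 1 has {1,2,3,5,7,8,9}; box has {2,3,5,7,8,9} → only 4 remains.
R6C3 = 1: row 6 has {3,4,5,6,7,8,9}; col 3 has {3,4,5,6,8,9}; box has {2,3,4,5,7,8,9} → only 1 remains.
R6C9 = 2: row 6 has {1,3,4,5,6,7,8,9}; col 9 has {1,3,4,5,6,7,8,9}; box has {1,3,4,5,6,7,8,9} → only 2 remains.

2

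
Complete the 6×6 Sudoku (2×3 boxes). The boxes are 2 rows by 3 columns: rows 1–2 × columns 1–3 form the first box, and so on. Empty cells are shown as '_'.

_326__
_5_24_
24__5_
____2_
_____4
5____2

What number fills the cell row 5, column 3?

3

row 1, column 5 = 1: row 1 has {2,3,6}; col 5 has {2,4,5}; box has {2,4,6} → only 1 remains.
row 1, column 6 = 5: row 1 has {1,2,3,6}; col 6 has {2,4}; box has {1,2,4,6} → only 5 remains.
row 2, column 6 = 3: row 2 has {2,4,5}; col 6 has {2,4,5}; box has {1,2,4,5,6} → only 3 remains.
row 1, column 1 = 4: row 1 has {1,2,3,5,6}; col 1 has {2,5}; box has {2,3,5} → only 4 remains.
row 4, column 4 = 4: in row 4, 4 can only go here (every other open cell in that row sees a 4).
row 4, column 3 = 5: in row 4, 5 can only go here (every other open cell in that row sees a 5).
row 4, column 1 = 3: in row 4, 3 can only go here (every other open cell in that row sees a 3).
row 3, column 4 = 3: in row 3, 3 can only go here (every other open cell in that row sees a 3).
row 6, column 4 = 1: row 6 has {2,5}; col 4 has {2,3,4,6}; box has {2,4} → only 1 remains.
row 5, column 4 = 5: row 5 has {4}; col 4 has {1,2,3,4,6}; box has {1,2,4} → only 5 remains.
row 6, column 2 = 6: row 6 has {1,2,5}; col 2 has {3,4,5}; box has {5} → only 6 remains.
row 6, column 5 = 3: row 6 has {1,2,5,6}; col 5 has {1,2,4,5}; box has {1,2,4,5} → only 3 remains.
row 4, column 2 = 1: row 4 has {2,3,4,5}; col 2 has {3,4,5,6}; box has {2,3,4,5} → only 1 remains.
row 4, column 6 = 6: row 4 has {1,2,3,4,5}; col 6 has {2,3,4,5}; box has {2,3,4,5} → only 6 remains.
row 5, column 1 = 1: row 5 has {4,5}; col 1 has {2,3,4,5}; box has {5,6} → only 1 remains.
row 5, column 2 = 2: row 5 has {1,4,5}; col 2 has {1,3,4,5,6}; box has {1,5,6} → only 2 remains.
row 5, column 3 = 3: row 5 has {1,2,4,5}; col 3 has {2,5}; box has {1,2,5,6} → only 3 remains.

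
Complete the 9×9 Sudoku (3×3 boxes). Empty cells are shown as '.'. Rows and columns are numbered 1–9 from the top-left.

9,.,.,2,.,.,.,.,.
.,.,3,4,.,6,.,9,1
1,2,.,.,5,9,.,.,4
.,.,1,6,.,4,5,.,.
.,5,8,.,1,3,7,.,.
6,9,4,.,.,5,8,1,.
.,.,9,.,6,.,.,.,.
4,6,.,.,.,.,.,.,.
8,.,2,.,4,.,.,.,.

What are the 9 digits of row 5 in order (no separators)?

R2C7 = 2: row 2 has {1,3,4,6,9}; col 7 has {5,7,8}; box has {1,4,9} → only 2 remains.
R5C1 = 2: row 5 has {1,3,5,7,8}; col 1 has {1,4,6,8,9}; box has {1,4,5,6,8,9} → only 2 remains.
R5C4 = 9: row 5 has {1,2,3,5,7,8}; col 4 has {2,4,6}; box has {1,3,4,5,6} → only 9 remains.
R5C9 = 6: row 5 has {1,2,3,5,7,8,9}; col 9 has {1,4}; box has {1,5,7,8} → only 6 remains.
R6C4 = 7: row 6 has {1,4,5,6,8,9}; col 4 has {2,4,6,9}; box has {1,3,4,5,6,9} → only 7 remains.
R6C5 = 2: row 6 has {1,4,5,6,7,8,9}; col 5 has {1,4,5,6}; box has {1,3,4,5,6,7,9} → only 2 remains.
R6C9 = 3: row 6 has {1,2,4,5,6,7,8,9}; col 9 has {1,4,6}; box has {1,5,6,7,8} → only 3 remains.
R4C5 = 8: row 4 has {1,4,5,6}; col 5 has {1,2,4,5,6}; box has {1,2,3,4,5,6,7,9} → only 8 remains.
R4C8 = 2: row 4 has {1,4,5,6,8}; col 8 has {1,9}; box has {1,3,5,6,7,8} → only 2 remains.
R4C9 = 9: row 4 has {1,2,4,5,6,8}; col 9 has {1,3,4,6}; box has {1,2,3,5,6,7,8} → only 9 remains.
R5C8 = 4: row 5 has {1,2,3,5,6,7,8,9}; col 8 has {1,2,9}; box has {1,2,3,5,6,7,8,9} → only 4 remains.

258913746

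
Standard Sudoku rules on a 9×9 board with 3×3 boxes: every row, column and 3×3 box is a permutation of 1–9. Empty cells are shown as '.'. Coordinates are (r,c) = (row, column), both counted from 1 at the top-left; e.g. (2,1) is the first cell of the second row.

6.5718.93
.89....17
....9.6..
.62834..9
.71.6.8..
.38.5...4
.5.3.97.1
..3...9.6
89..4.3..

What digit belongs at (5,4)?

9

(2,5) = 2 (sole candidate).
(4,1) = 5 (sole candidate).
(4,7) = 1 (sole candidate).
(4,8) = 7 (sole candidate).
(5,6) = 2 (sole candidate).
(5,9) = 5 (sole candidate).
(6,1) = 9 (sole candidate).
(6,4) = 1 (sole candidate).
(6,6) = 7 (sole candidate).
(6,7) = 2 (sole candidate).
(6,8) = 6 (sole candidate).
(7,5) = 8 (sole candidate).
(8,5) = 7 (sole candidate).
(9,9) = 2 (sole candidate).
(1,7) = 4 (sole candidate).
(2,7) = 5 (sole candidate).
(3,9) = 8 (sole candidate).
(5,1) = 4 (sole candidate).
(5,4) = 9: row 5 has {1,2,4,5,6,7,8}; col 4 has {1,3,7,8}; box has {1,2,3,4,5,6,7,8} → only 9 remains.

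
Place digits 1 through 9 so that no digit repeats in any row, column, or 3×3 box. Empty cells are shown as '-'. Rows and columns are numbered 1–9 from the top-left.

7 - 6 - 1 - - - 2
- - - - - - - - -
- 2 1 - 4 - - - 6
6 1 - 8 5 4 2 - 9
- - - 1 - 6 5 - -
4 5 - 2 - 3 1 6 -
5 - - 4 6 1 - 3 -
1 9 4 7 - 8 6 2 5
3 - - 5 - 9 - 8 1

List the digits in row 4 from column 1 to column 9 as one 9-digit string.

R1C6 = 5: row 1 has {1,2,6,7}; col 6 has {1,3,4,6,8,9}; box has {1,4} → only 5 remains.
R3C6 = 7: row 3 has {1,2,4,6}; col 6 has {1,3,4,5,6,8,9}; box has {1,4,5} → only 7 remains.
R4C8 = 7: row 4 has {1,2,4,5,6,8,9}; col 8 has {2,3,6,8}; box has {1,2,5,6,9} → only 7 remains.
R5C8 = 4: row 5 has {1,5,6}; col 8 has {2,3,6,7,8}; box has {1,2,5,6,7,9} → only 4 remains.
R6C9 = 8: row 6 has {1,2,3,4,5,6}; col 9 has {1,2,5,6,9}; box has {1,2,4,5,6,7,9} → only 8 remains.
R7C9 = 7: row 7 has {1,3,4,5,6}; col 9 has {1,2,5,6,8,9}; box has {1,2,3,5,6,8} → only 7 remains.
R8C5 = 3: row 8 has {1,2,4,5,6,7,8,9}; col 5 has {1,4,5,6}; box has {1,4,5,6,7,8,9} → only 3 remains.
R9C5 = 2: row 9 has {1,3,5,8,9}; col 5 has {1,3,4,5,6}; box has {1,3,4,5,6,7,8,9} → only 2 remains.
R9C7 = 4: row 9 has {1,2,3,5,8,9}; col 7 has {1,2,5,6}; box has {1,2,3,5,6,7,8} → only 4 remains.
R1C8 = 9: row 1 has {1,2,5,6,7}; col 8 has {2,3,4,6,7,8}; box has {2,6} → only 9 remains.
R2C6 = 2: row 2 has {}; col 6 has {1,3,4,5,6,7,8,9}; box has {1,4,5,7} → only 2 remains.
R3C8 = 5: row 3 has {1,2,4,6,7}; col 8 has {2,3,4,6,7,8,9}; box has {2,6,9} → only 5 remains.
R4C3 = 3: row 4 has {1,2,4,5,6,7,8,9}; col 3 has {1,4,6}; box has {1,4,5,6} → only 3 remains.

613854279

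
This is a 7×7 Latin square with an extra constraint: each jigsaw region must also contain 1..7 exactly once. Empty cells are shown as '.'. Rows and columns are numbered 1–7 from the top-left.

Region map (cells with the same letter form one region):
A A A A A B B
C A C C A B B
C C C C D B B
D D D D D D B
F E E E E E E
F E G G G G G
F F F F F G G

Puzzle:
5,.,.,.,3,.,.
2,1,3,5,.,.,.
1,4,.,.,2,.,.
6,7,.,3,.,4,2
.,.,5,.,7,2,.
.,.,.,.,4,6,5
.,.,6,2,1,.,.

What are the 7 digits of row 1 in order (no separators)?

r2c5 = 6 (sole candidate).
r2c6 = 7 (sole candidate).
r2c7 = 4 (sole candidate).
r3c3 = 7 (sole candidate).
r3c4 = 6 (sole candidate).
r3c7 = 3 (sole candidate).
r4c3 = 1 (sole candidate).
r4c5 = 5 (sole candidate).
r6c2 = 3 (sole candidate).
r6c3 = 2 (sole candidate).
r7c2 = 5 (sole candidate).
r7c6 = 3 (sole candidate).
r7c7 = 7 (sole candidate).
r1c2 = 2: row 1 has {3,5}; col 2 has {1,3,4,5,7}; region has {1,3,5,6} → only 2 remains.
r1c3 = 4: row 1 has {2,3,5}; col 3 has {1,2,3,5,6,7}; region has {1,2,3,5,6} → only 4 remains.
r1c4 = 7: row 1 has {2,3,4,5}; col 4 has {2,3,5,6}; region has {1,2,3,4,5,6} → only 7 remains.
r1c6 = 1: row 1 has {2,3,4,5,7}; col 6 has {2,3,4,6,7}; region has {2,3,4,7} → only 1 remains.
r1c7 = 6: row 1 has {1,2,3,4,5,7}; col 7 has {2,3,4,5,7}; region has {1,2,3,4,7} → only 6 remains.

5247316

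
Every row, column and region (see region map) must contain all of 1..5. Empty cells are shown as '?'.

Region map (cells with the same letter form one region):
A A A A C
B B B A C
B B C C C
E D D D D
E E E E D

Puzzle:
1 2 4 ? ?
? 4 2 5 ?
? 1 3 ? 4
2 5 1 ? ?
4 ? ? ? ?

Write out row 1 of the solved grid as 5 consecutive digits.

row 1, column 4 = 3: row 1 has {1,2,4}; col 4 has {5}; region has {1,2,4,5} → only 3 remains.
row 1, column 5 = 5: row 1 has {1,2,3,4}; col 5 has {4}; region has {3,4} → only 5 remains.

12435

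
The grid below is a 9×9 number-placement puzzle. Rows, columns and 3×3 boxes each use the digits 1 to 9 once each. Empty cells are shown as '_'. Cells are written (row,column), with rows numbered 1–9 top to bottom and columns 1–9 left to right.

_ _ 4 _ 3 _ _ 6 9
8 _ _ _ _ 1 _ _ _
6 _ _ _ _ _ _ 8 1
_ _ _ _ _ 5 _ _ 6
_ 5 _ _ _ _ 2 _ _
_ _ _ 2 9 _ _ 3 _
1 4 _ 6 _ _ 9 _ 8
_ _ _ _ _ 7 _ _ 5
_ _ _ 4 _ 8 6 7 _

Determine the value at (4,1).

(1,6) = 2: row 1 has {3,4,6,9}; col 6 has {1,5,7,8}; box has {1,3} → only 2 remains.
(7,6) = 3: row 7 has {1,4,6,8,9}; col 6 has {1,2,5,7,8}; box has {4,6,7,8} → only 3 remains.
(7,8) = 2: row 7 has {1,3,4,6,8,9}; col 8 has {3,6,7,8}; box has {5,6,7,8,9} → only 2 remains.
(9,9) = 3: row 9 has {4,6,7,8}; col 9 has {1,5,6,8,9}; box has {2,5,6,7,8,9} → only 3 remains.
(7,5) = 5: row 7 has {1,2,3,4,6,8,9}; col 5 has {3,9}; box has {3,4,6,7,8} → only 5 remains.
(7,3) = 7: row 7 has {1,2,3,4,5,6,8,9}; col 3 has {4}; box has {1,4} → only 7 remains.
(1,4) = 8: in row 1, 8 can only go here (every other open cell in that row sees an 8).
(1,2) = 1: in row 1, 1 can only go here (every other open cell in that row sees a 1).
(2,5) = 6: in row 2, 6 can only go here (every other open cell in that row sees a 6).
(6,7) = 5: in row 6, 5 can only go here (every other open cell in that row sees a 5).
(1,7) = 7: row 1 has {1,2,3,4,6,8,9}; col 7 has {2,5,6,9}; box has {1,6,8,9} → only 7 remains.
(1,1) = 5: row 1 has {1,2,3,4,6,7,8,9}; col 1 has {1,6,8}; box has {1,4,6,8} → only 5 remains.
(3,4) = 5: in row 3, 5 can only go here (every other open cell in that row sees a 5).
(2,8) = 5: in row 2, 5 can only go here (every other open cell in that row sees a 5).
(6,3) = 1: in row 6, 1 can only go here (every other open cell in that row sees a 1).
(6,2) = 8: in row 6, 8 can only go here (every other open cell in that row sees an 8).
(5,5) = 8: in row 5, 8 can only go here (every other open cell in that row sees an 8).
(4,7) = 8: in row 4, 8 can only go here (every other open cell in that row sees an 8).
(6,6) = 6: in row 6, 6 can only go here (every other open cell in that row sees a 6).
(5,6) = 4: row 5 has {2,5,8}; col 6 has {1,2,3,5,6,7,8}; box has {2,5,6,8,9} → only 4 remains.
(5,9) = 7: row 5 has {2,4,5,8}; col 9 has {1,3,5,6,8,9}; box has {2,3,5,6,8} → only 7 remains.
(6,9) = 4: row 6 has {1,2,3,5,6,8,9}; col 9 has {1,3,5,6,7,8,9}; box has {2,3,5,6,7,8} → only 4 remains.
(2,9) = 2: row 2 has {1,5,6,8}; col 9 has {1,3,4,5,6,7,8,9}; box has {1,5,6,7,8,9} → only 2 remains.
(3,6) = 9: row 3 has {1,5,6,8}; col 6 has {1,2,3,4,5,6,7,8}; box has {1,2,3,5,6,8} → only 9 remains.
(6,1) = 7: row 6 has {1,2,3,4,5,6,8,9}; col 1 has {1,5,6,8}; box has {1,5,8} → only 7 remains.
(2,4) = 7: row 2 has {1,2,5,6,8}; col 4 has {2,4,5,6,8}; box has {1,2,3,5,6,8,9} → only 7 remains.
(3,5) = 4: row 3 has {1,5,6,8,9}; col 5 has {3,5,6,8,9}; box has {1,2,3,5,6,7,8,9} → only 4 remains.
(3,7) = 3: row 3 has {1,4,5,6,8,9}; col 7 has {2,5,6,7,8,9}; box has {1,2,5,6,7,8,9} → only 3 remains.
(2,7) = 4: row 2 has {1,2,5,6,7,8}; col 7 has {2,3,5,6,7,8,9}; box has {1,2,3,5,6,7,8,9} → only 4 remains.
(3,3) = 2: row 3 has {1,3,4,5,6,8,9}; col 3 has {1,4,7}; box has {1,4,5,6,8} → only 2 remains.
(8,7) = 1: row 8 has {5,7}; col 7 has {2,3,4,5,6,7,8,9}; box has {2,3,5,6,7,8,9} → only 1 remains.
(8,8) = 4: row 8 has {1,5,7}; col 8 has {2,3,5,6,7,8}; box has {1,2,3,5,6,7,8,9} → only 4 remains.
(3,2) = 7: row 3 has {1,2,3,4,5,6,8,9}; col 2 has {1,4,5,8}; box has {1,2,4,5,6,8} → only 7 remains.
(8,4) = 9: row 8 has {1,4,5,7}; col 4 has {2,4,5,6,7,8}; box has {3,4,5,6,7,8} → only 9 remains.
(8,5) = 2: row 8 has {1,4,5,7,9}; col 5 has {3,4,5,6,8,9}; box has {3,4,5,6,7,8,9} → only 2 remains.
(9,5) = 1: row 9 has {3,4,6,7,8}; col 5 has {2,3,4,5,6,8,9}; box has {2,3,4,5,6,7,8,9} → only 1 remains.
(4,5) = 7: row 4 has {5,6,8}; col 5 has {1,2,3,4,5,6,8,9}; box has {2,4,5,6,8,9} → only 7 remains.
(8,1) = 3: row 8 has {1,2,4,5,7,9}; col 1 has {1,5,6,7,8}; box has {1,4,7} → only 3 remains.
(8,2) = 6: row 8 has {1,2,3,4,5,7,9}; col 2 has {1,4,5,7,8}; box has {1,3,4,7} → only 6 remains.
(8,3) = 8: row 8 has {1,2,3,4,5,6,7,9}; col 3 has {1,2,4,7}; box has {1,3,4,6,7} → only 8 remains.
(5,1) = 9: row 5 has {2,4,5,7,8}; col 1 has {1,3,5,6,7,8}; box has {1,5,7,8} → only 9 remains.
(5,8) = 1: row 5 has {2,4,5,7,8,9}; col 8 has {2,3,4,5,6,7,8}; box has {2,3,4,5,6,7,8} → only 1 remains.
(9,1) = 2: row 9 has {1,3,4,6,7,8}; col 1 has {1,3,5,6,7,8,9}; box has {1,3,4,6,7,8} → only 2 remains.
(9,2) = 9: row 9 has {1,2,3,4,6,7,8}; col 2 has {1,4,5,6,7,8}; box has {1,2,3,4,6,7,8} → only 9 remains.
(9,3) = 5: row 9 has {1,2,3,4,6,7,8,9}; col 3 has {1,2,4,7,8}; box has {1,2,3,4,6,7,8,9} → only 5 remains.
(2,2) = 3: row 2 has {1,2,4,5,6,7,8}; col 2 has {1,4,5,6,7,8,9}; box has {1,2,4,5,6,7,8} → only 3 remains.
(2,3) = 9: row 2 has {1,2,3,4,5,6,7,8}; col 3 has {1,2,4,5,7,8}; box has {1,2,3,4,5,6,7,8} → only 9 remains.
(4,1) = 4: row 4 has {5,6,7,8}; col 1 has {1,2,3,5,6,7,8,9}; box has {1,5,7,8,9} → only 4 remains.

4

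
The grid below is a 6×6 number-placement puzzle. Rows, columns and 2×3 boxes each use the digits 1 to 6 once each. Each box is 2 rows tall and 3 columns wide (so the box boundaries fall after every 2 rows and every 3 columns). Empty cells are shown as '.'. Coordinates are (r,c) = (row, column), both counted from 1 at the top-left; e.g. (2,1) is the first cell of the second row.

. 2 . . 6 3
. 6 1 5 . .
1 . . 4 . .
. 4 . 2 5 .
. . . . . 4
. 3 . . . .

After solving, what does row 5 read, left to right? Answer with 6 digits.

516324

(1,4) = 1: row 1 has {2,3,6}; col 4 has {2,4,5}; box has {3,5,6} → only 1 remains.
(2,6) = 2: row 2 has {1,5,6}; col 6 has {3,4}; box has {1,3,5,6} → only 2 remains.
(3,2) = 5: row 3 has {1,4}; col 2 has {2,3,4,6}; box has {1,4} → only 5 remains.
(3,5) = 3: row 3 has {1,4,5}; col 5 has {5,6}; box has {2,4,5} → only 3 remains.
(3,6) = 6: row 3 has {1,3,4,5}; col 6 has {2,3,4}; box has {2,3,4,5} → only 6 remains.
(4,6) = 1: row 4 has {2,4,5}; col 6 has {2,3,4,6}; box has {2,3,4,5,6} → only 1 remains.
(5,2) = 1: row 5 has {4}; col 2 has {2,3,4,5,6}; box has {3} → only 1 remains.
(5,5) = 2: row 5 has {1,4}; col 5 has {3,5,6}; box has {4} → only 2 remains.
(6,4) = 6: row 6 has {3}; col 4 has {1,2,4,5}; box has {2,4} → only 6 remains.
(6,5) = 1: row 6 has {3,6}; col 5 has {2,3,5,6}; box has {2,4,6} → only 1 remains.
(6,6) = 5: row 6 has {1,3,6}; col 6 has {1,2,3,4,6}; box has {1,2,4,6} → only 5 remains.
(2,5) = 4: row 2 has {1,2,5,6}; col 5 has {1,2,3,5,6}; box has {1,2,3,5,6} → only 4 remains.
(3,3) = 2: row 3 has {1,3,4,5,6}; col 3 has {1}; box has {1,4,5} → only 2 remains.
(5,4) = 3: row 5 has {1,2,4}; col 4 has {1,2,4,5,6}; box has {1,2,4,5,6} → only 3 remains.
(6,3) = 4: row 6 has {1,3,5,6}; col 3 has {1,2}; box has {1,3} → only 4 remains.
(1,3) = 5: row 1 has {1,2,3,6}; col 3 has {1,2,4}; box has {1,2,6} → only 5 remains.
(2,1) = 3: row 2 has {1,2,4,5,6}; col 1 has {1}; box has {1,2,5,6} → only 3 remains.
(4,1) = 6: row 4 has {1,2,4,5}; col 1 has {1,3}; box has {1,2,4,5} → only 6 remains.
(4,3) = 3: row 4 has {1,2,4,5,6}; col 3 has {1,2,4,5}; box has {1,2,4,5,6} → only 3 remains.
(5,1) = 5: row 5 has {1,2,3,4}; col 1 has {1,3,6}; box has {1,3,4} → only 5 remains.
(5,3) = 6: row 5 has {1,2,3,4,5}; col 3 has {1,2,3,4,5}; box has {1,3,4,5} → only 6 remains.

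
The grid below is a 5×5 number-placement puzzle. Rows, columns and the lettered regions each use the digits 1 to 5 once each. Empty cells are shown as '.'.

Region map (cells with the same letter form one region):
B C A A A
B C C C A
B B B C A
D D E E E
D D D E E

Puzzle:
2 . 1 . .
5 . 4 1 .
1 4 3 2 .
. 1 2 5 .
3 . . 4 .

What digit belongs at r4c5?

r1c4 = 3 (sole candidate).
r2c2 = 3 (sole candidate).
r2c5 = 2 (sole candidate).
r3c5 = 5 (sole candidate).
r4c1 = 4 (sole candidate).
r4c5 = 3: row 4 has {1,2,4,5}; col 5 has {2,5}; region has {2,4,5} → only 3 remains.

3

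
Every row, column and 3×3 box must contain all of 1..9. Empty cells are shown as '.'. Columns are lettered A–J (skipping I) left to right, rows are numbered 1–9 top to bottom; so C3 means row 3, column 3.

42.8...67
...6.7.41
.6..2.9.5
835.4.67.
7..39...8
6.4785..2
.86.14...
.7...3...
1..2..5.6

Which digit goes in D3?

4

G1 = 3 (sole candidate).
A3 = 3 (sole candidate).
F3 = 1 (sole candidate).
H3 = 8 (sole candidate).
D4 = 1 (sole candidate).
F4 = 2 (sole candidate).
J4 = 9 (sole candidate).
B5 = 1 (sole candidate).
C5 = 2 (sole candidate).
F5 = 6 (sole candidate).
G5 = 4 (sole candidate).
H5 = 5 (sole candidate).
B6 = 9 (sole candidate).
G6 = 1 (sole candidate).
H6 = 3 (sole candidate).
J7 = 3 (sole candidate).
C8 = 9 (sole candidate).
D8 = 5 (sole candidate).
E8 = 6 (sole candidate).
J8 = 4 (sole candidate).
B9 = 4 (sole candidate).
C9 = 3 (sole candidate).
E9 = 7 (sole candidate).
H9 = 9 (sole candidate).
C1 = 1 (sole candidate).
E1 = 5 (sole candidate).
F1 = 9 (sole candidate).
B2 = 5 (sole candidate).
C2 = 8 (sole candidate).
E2 = 3 (sole candidate).
G2 = 2 (sole candidate).
C3 = 7 (sole candidate).
D3 = 4: row 3 has {1,2,3,5,6,7,8,9}; col 4 has {1,2,3,5,6,7,8}; box has {1,2,3,5,6,7,8,9} → only 4 remains.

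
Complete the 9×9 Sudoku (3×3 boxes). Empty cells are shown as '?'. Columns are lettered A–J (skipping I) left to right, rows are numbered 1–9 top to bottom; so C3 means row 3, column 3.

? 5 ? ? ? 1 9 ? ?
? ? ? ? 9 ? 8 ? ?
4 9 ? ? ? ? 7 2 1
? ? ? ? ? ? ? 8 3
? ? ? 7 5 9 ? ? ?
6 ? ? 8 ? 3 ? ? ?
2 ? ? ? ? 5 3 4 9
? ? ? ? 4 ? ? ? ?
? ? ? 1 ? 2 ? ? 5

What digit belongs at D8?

9

D7 = 6: row 7 has {2,3,4,5,9}; col 4 has {1,7,8}; box has {1,2,4,5} → only 6 remains.
G9 = 6: row 9 has {1,2,5}; col 7 has {3,7,8,9}; box has {3,4,5,9} → only 6 remains.
H9 = 7: row 9 has {1,2,5,6}; col 8 has {2,4,8}; box has {3,4,5,6,9} → only 7 remains.
H8 = 1: row 8 has {4}; col 8 has {2,4,7,8}; box has {3,4,5,6,7,9} → only 1 remains.
H5 = 6: row 5 has {5,7,9}; col 8 has {1,2,4,7,8}; box has {3,8} → only 6 remains.
G8 = 2: row 8 has {1,4}; col 7 has {3,6,7,8,9}; box has {1,3,4,5,6,7,9} → only 2 remains.
J8 = 8: row 8 has {1,2,4}; col 9 has {1,3,5,9}; box has {1,2,3,4,5,6,7,9} → only 8 remains.
H1 = 3: row 1 has {1,5,9}; col 8 has {1,2,4,6,7,8}; box has {1,2,7,8,9} → only 3 remains.
H2 = 5: row 2 has {8,9}; col 8 has {1,2,3,4,6,7,8}; box has {1,2,3,7,8,9} → only 5 remains.
H6 = 9: row 6 has {3,6,8}; col 8 has {1,2,3,4,5,6,7,8}; box has {3,6,8} → only 9 remains.
F8 = 7: row 8 has {1,2,4,8}; col 6 has {1,2,3,5,9}; box has {1,2,4,5,6} → only 7 remains.
E7 = 8: row 7 has {2,3,4,5,6,9}; col 5 has {4,5,9}; box has {1,2,4,5,6,7} → only 8 remains.
E9 = 3: row 9 has {1,2,5,6,7}; col 5 has {4,5,8,9}; box has {1,2,4,5,6,7,8} → only 3 remains.
E3 = 6: row 3 has {1,2,4,7,9}; col 5 has {3,4,5,8,9}; box has {1,9} → only 6 remains.
F3 = 8: row 3 has {1,2,4,6,7,9}; col 6 has {1,2,3,5,7,9}; box has {1,6,9} → only 8 remains.
D8 = 9: row 8 has {1,2,4,7,8}; col 4 has {1,6,7,8}; box has {1,2,3,4,5,6,7,8} → only 9 remains.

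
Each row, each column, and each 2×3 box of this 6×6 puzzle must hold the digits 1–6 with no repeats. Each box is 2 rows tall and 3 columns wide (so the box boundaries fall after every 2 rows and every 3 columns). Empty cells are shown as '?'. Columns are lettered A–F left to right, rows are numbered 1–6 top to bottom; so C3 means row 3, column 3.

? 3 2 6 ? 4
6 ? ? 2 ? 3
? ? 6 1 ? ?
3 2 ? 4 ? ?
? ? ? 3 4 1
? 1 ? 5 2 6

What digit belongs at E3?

F4 = 5: row 4 has {2,3,4}; col 6 has {1,3,4,6}; box has {1,4} → only 5 remains.
C5 = 5: row 5 has {1,3,4}; col 3 has {2,6}; box has {1} → only 5 remains.
A6 = 4: row 6 has {1,2,5,6}; col 1 has {3,6}; box has {1,5} → only 4 remains.
C6 = 3: row 6 has {1,2,4,5,6}; col 3 has {2,5,6}; box has {1,4,5} → only 3 remains.
A3 = 5: row 3 has {1,6}; col 1 has {3,4,6}; box has {2,3,6} → only 5 remains.
B3 = 4: row 3 has {1,5,6}; col 2 has {1,2,3}; box has {2,3,5,6} → only 4 remains.
E3 = 3: row 3 has {1,4,5,6}; col 5 has {2,4}; box has {1,4,5} → only 3 remains.

3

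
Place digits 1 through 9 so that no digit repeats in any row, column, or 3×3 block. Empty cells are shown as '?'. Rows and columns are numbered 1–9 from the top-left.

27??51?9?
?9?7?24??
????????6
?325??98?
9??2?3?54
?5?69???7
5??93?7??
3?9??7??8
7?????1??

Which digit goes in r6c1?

4

r1c9 = 3: row 1 has {1,2,5,7,9}; col 9 has {4,6,7,8}; box has {4,6,9} → only 3 remains.
r2c8 = 1: row 2 has {2,4,7,9}; col 8 has {5,8,9}; box has {3,4,6,9} → only 1 remains.
r2c9 = 5: row 2 has {1,2,4,7,9}; col 9 has {3,4,6,7,8}; box has {1,3,4,6,9} → only 5 remains.
r4c6 = 4: row 4 has {2,3,5,8,9}; col 6 has {1,2,3,7}; box has {2,3,5,6,9} → only 4 remains.
r4c9 = 1: row 4 has {2,3,4,5,8,9}; col 9 has {3,4,5,6,7,8}; box has {4,5,7,8,9} → only 1 remains.
r5c7 = 6: row 5 has {2,3,4,5,9}; col 7 has {1,4,7,9}; box has {1,4,5,7,8,9} → only 6 remains.
r6c6 = 8: row 6 has {5,6,7,9}; col 6 has {1,2,3,4,7}; box has {2,3,4,5,6,9} → only 8 remains.
r7c6 = 6: row 7 has {3,5,7,9}; col 6 has {1,2,3,4,7,8}; box has {3,7,9} → only 6 remains.
r7c9 = 2: row 7 has {3,5,6,7,9}; col 9 has {1,3,4,5,6,7,8}; box has {1,7,8} → only 2 remains.
r8c7 = 5: row 8 has {3,7,8,9}; col 7 has {1,4,6,7,9}; box has {1,2,7,8} → only 5 remains.
r9c6 = 5: row 9 has {1,7}; col 6 has {1,2,3,4,6,7,8}; box has {3,6,7,9} → only 5 remains.
r9c9 = 9: row 9 has {1,5,7}; col 9 has {1,2,3,4,5,6,7,8}; box has {1,2,5,7,8} → only 9 remains.
r1c7 = 8: row 1 has {1,2,3,5,7,9}; col 7 has {1,4,5,6,7,9}; box has {1,3,4,5,6,9} → only 8 remains.
r3c6 = 9: row 3 has {6}; col 6 has {1,2,3,4,5,6,7,8}; box has {1,2,5,7} → only 9 remains.
r3c7 = 2: row 3 has {6,9}; col 7 has {1,4,5,6,7,8,9}; box has {1,3,4,5,6,8,9} → only 2 remains.
r3c8 = 7: row 3 has {2,6,9}; col 8 has {1,5,8,9}; box has {1,2,3,4,5,6,8,9} → only 7 remains.
r4c1 = 6: row 4 has {1,2,3,4,5,8,9}; col 1 has {2,3,5,7,9}; box has {2,3,5,9} → only 6 remains.
r4c5 = 7: row 4 has {1,2,3,4,5,6,8,9}; col 5 has {3,5,9}; box has {2,3,4,5,6,8,9} → only 7 remains.
r5c5 = 1: row 5 has {2,3,4,5,6,9}; col 5 has {3,5,7,9}; box has {2,3,4,5,6,7,8,9} → only 1 remains.
r6c7 = 3: row 6 has {5,6,7,8,9}; col 7 has {1,2,4,5,6,7,8,9}; box has {1,4,5,6,7,8,9} → only 3 remains.
r6c8 = 2: row 6 has {3,5,6,7,8,9}; col 8 has {1,5,7,8,9}; box has {1,3,4,5,6,7,8,9} → only 2 remains.
r7c8 = 4: row 7 has {2,3,5,6,7,9}; col 8 has {1,2,5,7,8,9}; box has {1,2,5,7,8,9} → only 4 remains.
r8c8 = 6: row 8 has {3,5,7,8,9}; col 8 has {1,2,4,5,7,8,9}; box has {1,2,4,5,7,8,9} → only 6 remains.
r9c8 = 3: row 9 has {1,5,7,9}; col 8 has {1,2,4,5,6,7,8,9}; box has {1,2,4,5,6,7,8,9} → only 3 remains.
r1c4 = 4: row 1 has {1,2,3,5,7,8,9}; col 4 has {2,5,6,7,9}; box has {1,2,5,7,9} → only 4 remains.
r2c1 = 8: row 2 has {1,2,4,5,7,9}; col 1 has {2,3,5,6,7,9}; box has {2,7,9} → only 8 remains.
r2c5 = 6: row 2 has {1,2,4,5,7,8,9}; col 5 has {1,3,5,7,9}; box has {1,2,4,5,7,9} → only 6 remains.
r3c5 = 8: row 3 has {2,6,7,9}; col 5 has {1,3,5,6,7,9}; box has {1,2,4,5,6,7,9} → only 8 remains.
r5c2 = 8: row 5 has {1,2,3,4,5,6,9}; col 2 has {3,5,7,9}; box has {2,3,5,6,9} → only 8 remains.
r5c3 = 7: row 5 has {1,2,3,4,5,6,8,9}; col 3 has {2,9}; box has {2,3,5,6,8,9} → only 7 remains.
r7c2 = 1: row 7 has {2,3,4,5,6,7,9}; col 2 has {3,5,7,8,9}; box has {3,5,7,9} → only 1 remains.
r7c3 = 8: row 7 has {1,2,3,4,5,6,7,9}; col 3 has {2,7,9}; box has {1,3,5,7,9} → only 8 remains.
r8c4 = 1: row 8 has {3,5,6,7,8,9}; col 4 has {2,4,5,6,7,9}; box has {3,5,6,7,9} → only 1 remains.
r9c4 = 8: row 9 has {1,3,5,7,9}; col 4 has {1,2,4,5,6,7,9}; box has {1,3,5,6,7,9} → only 8 remains.
r1c3 = 6: row 1 has {1,2,3,4,5,7,8,9}; col 3 has {2,7,8,9}; box has {2,7,8,9} → only 6 remains.
r2c3 = 3: row 2 has {1,2,4,5,6,7,8,9}; col 3 has {2,6,7,8,9}; box has {2,6,7,8,9} → only 3 remains.
r3c2 = 4: row 3 has {2,6,7,8,9}; col 2 has {1,3,5,7,8,9}; box has {2,3,6,7,8,9} → only 4 remains.
r3c4 = 3: row 3 has {2,4,6,7,8,9}; col 4 has {1,2,4,5,6,7,8,9}; box has {1,2,4,5,6,7,8,9} → only 3 remains.
r8c2 = 2: row 8 has {1,3,5,6,7,8,9}; col 2 has {1,3,4,5,7,8,9}; box has {1,3,5,7,8,9} → only 2 remains.
r8c5 = 4: row 8 has {1,2,3,5,6,7,8,9}; col 5 has {1,3,5,6,7,8,9}; box has {1,3,5,6,7,8,9} → only 4 remains.
r9c2 = 6: row 9 has {1,3,5,7,8,9}; col 2 has {1,2,3,4,5,7,8,9}; box has {1,2,3,5,7,8,9} → only 6 remains.
r9c3 = 4: row 9 has {1,3,5,6,7,8,9}; col 3 has {2,3,6,7,8,9}; box has {1,2,3,5,6,7,8,9} → only 4 remains.
r9c5 = 2: row 9 has {1,3,4,5,6,7,8,9}; col 5 has {1,3,4,5,6,7,8,9}; box has {1,3,4,5,6,7,8,9} → only 2 remains.
r3c1 = 1: row 3 has {2,3,4,6,7,8,9}; col 1 has {2,3,5,6,7,8,9}; box has {2,3,4,6,7,8,9} → only 1 remains.
r3c3 = 5: row 3 has {1,2,3,4,6,7,8,9}; col 3 has {2,3,4,6,7,8,9}; box has {1,2,3,4,6,7,8,9} → only 5 remains.
r6c1 = 4: row 6 has {2,3,5,6,7,8,9}; col 1 has {1,2,3,5,6,7,8,9}; box has {2,3,5,6,7,8,9} → only 4 remains.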